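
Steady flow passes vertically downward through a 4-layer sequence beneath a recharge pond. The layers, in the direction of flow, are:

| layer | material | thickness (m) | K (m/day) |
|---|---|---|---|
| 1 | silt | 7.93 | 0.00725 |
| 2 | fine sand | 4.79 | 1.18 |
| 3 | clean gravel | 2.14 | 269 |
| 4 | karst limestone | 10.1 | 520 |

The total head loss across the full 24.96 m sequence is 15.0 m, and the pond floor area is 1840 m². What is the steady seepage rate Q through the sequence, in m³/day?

25.1

Flow is perpendicular to layering, so the layers act in series and the equivalent K is the thickness-weighted harmonic mean.
Total thickness L = 7.93 + 4.79 + 2.14 + 10.1 = 24.96 m.
Σ(b_i/K_i) = 7.93/0.00725 + 4.79/1.18 + 2.14/269 + 10.1/520 = 1098 d.
K_eq = L / Σ(b_i/K_i) = 24.96 / 1098 = 0.02273 m/day.
Q = K_eq · A · (Δh/L) = 0.02273 × 1840 × (15.0/24.96) = 25.14 m³/day.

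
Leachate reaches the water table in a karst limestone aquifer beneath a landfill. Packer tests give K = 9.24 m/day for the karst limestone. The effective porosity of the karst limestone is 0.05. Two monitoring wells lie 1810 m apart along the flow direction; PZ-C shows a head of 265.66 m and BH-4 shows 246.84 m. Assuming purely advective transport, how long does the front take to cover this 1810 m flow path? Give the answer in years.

2.58

Hydraulic gradient i = (265.66 − 246.84) / 1810 = 18.82 / 1810 = 0.01040.
Darcy flux q = K · i = 9.240 × 0.01040 = 0.09608 m/day.
Seepage velocity v = q / n_e = 0.09608 / 0.05 = 1.922 m/day.
Travel time t = L / v = 1810 / 1.922 = 942.0 days = 2.579 years.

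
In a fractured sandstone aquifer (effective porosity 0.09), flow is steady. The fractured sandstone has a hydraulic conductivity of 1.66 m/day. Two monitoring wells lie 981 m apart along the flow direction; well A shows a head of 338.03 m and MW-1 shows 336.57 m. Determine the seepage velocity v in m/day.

Hydraulic gradient i = (338.03 − 336.57) / 981 = 1.46 / 981 = 0.001488.
Darcy flux q = K · i = 1.660 × 0.001488 = 0.002471 m/day.
Seepage velocity v = q / n_e = 0.002471 / 0.09 = 0.02745 m/day.

0.0275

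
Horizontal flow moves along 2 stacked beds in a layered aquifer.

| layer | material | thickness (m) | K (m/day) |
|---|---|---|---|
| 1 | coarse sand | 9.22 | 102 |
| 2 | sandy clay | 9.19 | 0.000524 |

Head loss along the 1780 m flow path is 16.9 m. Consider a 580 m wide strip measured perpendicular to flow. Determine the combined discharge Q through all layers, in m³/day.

Flow is parallel to layering, so each bed carries its own Darcy discharge and the transmissivities add.
Σ(K_i·b_i) = 102×9.22 + 0.000524×9.19 = 940.4 m²/day.
Hydraulic gradient i = Δh / L = 16.9 / 1780 = 0.009494.
Q = Σ(K_i·b_i) · W · i = 940.4 × 580 × 0.009494 = 5179 m³/day.

5180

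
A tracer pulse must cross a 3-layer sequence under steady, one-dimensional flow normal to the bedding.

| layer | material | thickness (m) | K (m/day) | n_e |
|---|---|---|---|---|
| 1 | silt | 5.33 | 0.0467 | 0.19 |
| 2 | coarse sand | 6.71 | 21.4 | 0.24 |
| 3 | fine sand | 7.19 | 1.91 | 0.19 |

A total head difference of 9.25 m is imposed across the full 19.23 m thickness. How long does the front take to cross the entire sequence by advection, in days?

With flow normal to the layers, continuity requires the same specific discharge q through every layer.
Σ(b_i/K_i) = 5.33/0.0467 + 6.71/21.4 + 7.19/1.91 = 118.2 d.
q = Δh / Σ(b_i/K_i) = 9.25 / 118.2 = 0.07825 m/day.
In each layer the seepage velocity is v_i = q/n_i, so the layer transit time is t_i = b_i·n_i / q:
  layer 1 (silt): t_1 = 5.33 × 0.19 / 0.07825 = 12.94 d
  layer 2 (coarse sand): t_2 = 6.71 × 0.24 / 0.07825 = 20.58 d
  layer 3 (fine sand): t_3 = 7.19 × 0.19 / 0.07825 = 17.46 d
Total t = Σ t_i = 50.98 days.

51.0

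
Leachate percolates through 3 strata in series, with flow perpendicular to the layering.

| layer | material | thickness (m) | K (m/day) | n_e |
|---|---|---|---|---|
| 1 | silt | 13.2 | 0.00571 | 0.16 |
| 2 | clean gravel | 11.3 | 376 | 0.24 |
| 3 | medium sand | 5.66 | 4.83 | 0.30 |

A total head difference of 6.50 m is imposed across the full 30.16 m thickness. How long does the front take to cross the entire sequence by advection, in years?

6.35

With flow normal to the layers, continuity requires the same specific discharge q through every layer.
Σ(b_i/K_i) = 13.2/0.00571 + 11.3/376 + 5.66/4.83 = 2313 d.
q = Δh / Σ(b_i/K_i) = 6.50 / 2313 = 0.002810 m/day.
In each layer the seepage velocity is v_i = q/n_i, so the layer transit time is t_i = b_i·n_i / q:
  layer 1 (silt): t_1 = 13.2 × 0.16 / 0.002810 = 751.5 d
  layer 2 (clean gravel): t_2 = 11.3 × 0.24 / 0.002810 = 965.0 d
  layer 3 (medium sand): t_3 = 5.66 × 0.30 / 0.002810 = 604.2 d
Total t = Σ t_i = 2321 days = 6.354 years.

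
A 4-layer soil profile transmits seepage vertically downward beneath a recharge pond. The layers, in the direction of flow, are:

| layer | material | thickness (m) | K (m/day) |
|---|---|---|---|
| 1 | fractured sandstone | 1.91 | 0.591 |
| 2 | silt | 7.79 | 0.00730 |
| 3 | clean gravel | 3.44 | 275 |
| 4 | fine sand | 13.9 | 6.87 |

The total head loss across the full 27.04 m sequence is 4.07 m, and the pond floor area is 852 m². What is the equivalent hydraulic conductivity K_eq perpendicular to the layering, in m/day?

0.0252

Flow is perpendicular to layering, so the layers act in series and the equivalent K is the thickness-weighted harmonic mean.
Total thickness L = 1.91 + 7.79 + 3.44 + 13.9 = 27.04 m.
Σ(b_i/K_i) = 1.91/0.591 + 7.79/0.00730 + 3.44/275 + 13.9/6.87 = 1072 d.
K_eq = L / Σ(b_i/K_i) = 27.04 / 1072 = 0.02521 m/day.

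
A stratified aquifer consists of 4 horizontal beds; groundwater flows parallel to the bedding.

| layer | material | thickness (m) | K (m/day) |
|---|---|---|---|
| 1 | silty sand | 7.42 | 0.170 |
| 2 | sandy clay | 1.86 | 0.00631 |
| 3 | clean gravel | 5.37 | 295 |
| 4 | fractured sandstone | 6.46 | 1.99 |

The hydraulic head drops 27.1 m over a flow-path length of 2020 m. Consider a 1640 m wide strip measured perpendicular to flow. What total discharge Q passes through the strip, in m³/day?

35200

Flow is parallel to layering, so each bed carries its own Darcy discharge and the transmissivities add.
Σ(K_i·b_i) = 0.170×7.42 + 0.00631×1.86 + 295×5.37 + 1.99×6.46 = 1598 m²/day.
Hydraulic gradient i = Δh / L = 27.1 / 2020 = 0.01342.
Q = Σ(K_i·b_i) · W · i = 1598 × 1640 × 0.01342 = 35165 m³/day.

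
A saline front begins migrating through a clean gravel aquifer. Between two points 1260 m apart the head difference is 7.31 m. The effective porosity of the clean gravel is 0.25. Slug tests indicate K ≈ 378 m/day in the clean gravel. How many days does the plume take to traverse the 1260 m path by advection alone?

Hydraulic gradient i = Δh / L = 7.31 / 1260 = 0.005802.
Darcy flux q = K · i = 378.0 × 0.005802 = 2.193 m/day.
Seepage velocity v = q / n_e = 2.193 / 0.25 = 8.772 m/day.
Travel time t = L / v = 1260 / 8.772 = 143.6 days.

144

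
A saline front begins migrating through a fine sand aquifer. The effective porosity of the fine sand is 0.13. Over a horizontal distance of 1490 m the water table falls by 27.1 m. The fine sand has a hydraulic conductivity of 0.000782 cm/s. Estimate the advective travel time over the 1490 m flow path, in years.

43.2

Convert K: 0.000782 cm/s × 864 = 0.6756 m/day.
Hydraulic gradient i = Δh / L = 27.1 / 1490 = 0.01819.
Darcy flux q = K · i = 0.6756 × 0.01819 = 0.01229 m/day.
Seepage velocity v = q / n_e = 0.01229 / 0.13 = 0.09453 m/day.
Travel time t = L / v = 1490 / 0.09453 = 15763 days = 43.16 years.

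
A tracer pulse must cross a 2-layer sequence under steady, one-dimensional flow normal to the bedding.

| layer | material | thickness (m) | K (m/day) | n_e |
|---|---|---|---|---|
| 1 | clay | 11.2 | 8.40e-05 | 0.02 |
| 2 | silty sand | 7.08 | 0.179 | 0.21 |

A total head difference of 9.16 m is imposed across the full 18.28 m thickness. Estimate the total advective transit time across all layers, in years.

With flow normal to the layers, continuity requires the same specific discharge q through every layer.
Σ(b_i/K_i) = 11.2/8.40e-05 + 7.08/0.179 = 1.334e+05 d.
q = Δh / Σ(b_i/K_i) = 9.16 / 1.334e+05 = 6.868e-05 m/day.
In each layer the seepage velocity is v_i = q/n_i, so the layer transit time is t_i = b_i·n_i / q:
  layer 1 (clay): t_1 = 11.2 × 0.02 / 6.868e-05 = 3262 d
  layer 2 (silty sand): t_2 = 7.08 × 0.21 / 6.868e-05 = 21648 d
Total t = Σ t_i = 24910 days = 68.20 years.

68.2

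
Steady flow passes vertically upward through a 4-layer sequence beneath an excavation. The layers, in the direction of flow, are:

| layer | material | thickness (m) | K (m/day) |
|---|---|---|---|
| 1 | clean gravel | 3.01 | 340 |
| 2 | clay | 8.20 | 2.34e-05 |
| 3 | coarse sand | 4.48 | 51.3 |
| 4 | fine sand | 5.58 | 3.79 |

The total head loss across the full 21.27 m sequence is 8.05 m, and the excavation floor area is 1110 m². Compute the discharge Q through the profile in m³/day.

Flow is perpendicular to layering, so the layers act in series and the equivalent K is the thickness-weighted harmonic mean.
Total thickness L = 3.01 + 8.20 + 4.48 + 5.58 = 21.27 m.
Σ(b_i/K_i) = 3.01/340 + 8.20/2.34e-05 + 4.48/51.3 + 5.58/3.79 = 3.504e+05 d.
K_eq = L / Σ(b_i/K_i) = 21.27 / 3.504e+05 = 6.070e-05 m/day.
Q = K_eq · A · (Δh/L) = 6.070e-05 × 1110 × (8.05/21.27) = 0.02550 m³/day.

0.0255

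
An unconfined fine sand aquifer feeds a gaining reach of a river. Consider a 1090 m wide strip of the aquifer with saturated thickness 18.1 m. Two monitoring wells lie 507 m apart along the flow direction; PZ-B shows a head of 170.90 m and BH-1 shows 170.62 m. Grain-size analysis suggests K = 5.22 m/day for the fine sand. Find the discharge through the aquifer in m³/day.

Cross-sectional area A = 1090 × 18.1 = 19729 m².
Hydraulic gradient i = (170.90 − 170.62) / 507 = 0.28 / 507 = 0.0005523.
Darcy's law: Q = K · A · i = 5.220 × 19729 × 0.0005523 = 56.88 m³/day.

56.9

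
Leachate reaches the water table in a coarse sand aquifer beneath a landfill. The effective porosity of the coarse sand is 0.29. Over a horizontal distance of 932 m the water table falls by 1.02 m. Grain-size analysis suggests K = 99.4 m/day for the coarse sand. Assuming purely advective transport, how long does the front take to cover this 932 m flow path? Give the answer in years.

6.80

Hydraulic gradient i = Δh / L = 1.02 / 932 = 0.001094.
Darcy flux q = K · i = 99.40 × 0.001094 = 0.1088 m/day.
Seepage velocity v = q / n_e = 0.1088 / 0.29 = 0.3751 m/day.
Travel time t = L / v = 932 / 0.3751 = 2485 days = 6.802 years.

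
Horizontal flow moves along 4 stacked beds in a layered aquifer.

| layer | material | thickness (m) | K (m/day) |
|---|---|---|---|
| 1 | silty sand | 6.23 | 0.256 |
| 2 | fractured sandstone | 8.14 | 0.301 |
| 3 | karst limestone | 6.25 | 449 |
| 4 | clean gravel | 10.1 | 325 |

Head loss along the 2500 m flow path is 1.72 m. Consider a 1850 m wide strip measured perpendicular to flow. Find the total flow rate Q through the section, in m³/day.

Flow is parallel to layering, so each bed carries its own Darcy discharge and the transmissivities add.
Σ(K_i·b_i) = 0.256×6.23 + 0.301×8.14 + 449×6.25 + 325×10.1 = 6093 m²/day.
Hydraulic gradient i = Δh / L = 1.72 / 2500 = 0.0006880.
Q = Σ(K_i·b_i) · W · i = 6093 × 1850 × 0.0006880 = 7755 m³/day.

7750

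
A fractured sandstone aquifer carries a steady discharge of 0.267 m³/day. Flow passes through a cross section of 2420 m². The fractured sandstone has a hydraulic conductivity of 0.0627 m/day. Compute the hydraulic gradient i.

From Q = K·A·i, i = Q / (K·A) = 0.267 / (0.06270 × 2420) = 0.001760.

0.00176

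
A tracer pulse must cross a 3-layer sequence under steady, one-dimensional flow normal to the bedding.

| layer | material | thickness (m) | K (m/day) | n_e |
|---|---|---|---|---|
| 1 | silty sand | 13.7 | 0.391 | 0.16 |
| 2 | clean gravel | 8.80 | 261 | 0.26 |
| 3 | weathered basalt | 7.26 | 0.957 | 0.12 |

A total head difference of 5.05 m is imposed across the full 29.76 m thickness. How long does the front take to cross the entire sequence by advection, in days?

45.2

With flow normal to the layers, continuity requires the same specific discharge q through every layer.
Σ(b_i/K_i) = 13.7/0.391 + 8.80/261 + 7.26/0.957 = 42.66 d.
q = Δh / Σ(b_i/K_i) = 5.05 / 42.66 = 0.1184 m/day.
In each layer the seepage velocity is v_i = q/n_i, so the layer transit time is t_i = b_i·n_i / q:
  layer 1 (silty sand): t_1 = 13.7 × 0.16 / 0.1184 = 18.52 d
  layer 2 (clean gravel): t_2 = 8.80 × 0.26 / 0.1184 = 19.33 d
  layer 3 (weathered basalt): t_3 = 7.26 × 0.12 / 0.1184 = 7.359 d
Total t = Σ t_i = 45.20 days.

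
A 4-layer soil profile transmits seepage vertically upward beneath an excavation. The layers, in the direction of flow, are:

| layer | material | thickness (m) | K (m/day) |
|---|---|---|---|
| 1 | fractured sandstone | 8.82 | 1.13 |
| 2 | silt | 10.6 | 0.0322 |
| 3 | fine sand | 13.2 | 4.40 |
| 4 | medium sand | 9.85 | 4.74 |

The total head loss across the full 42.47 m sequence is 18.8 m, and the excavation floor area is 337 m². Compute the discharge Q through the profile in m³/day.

18.5

Flow is perpendicular to layering, so the layers act in series and the equivalent K is the thickness-weighted harmonic mean.
Total thickness L = 8.82 + 10.6 + 13.2 + 9.85 = 42.47 m.
Σ(b_i/K_i) = 8.82/1.13 + 10.6/0.0322 + 13.2/4.40 + 9.85/4.74 = 342.1 d.
K_eq = L / Σ(b_i/K_i) = 42.47 / 342.1 = 0.1242 m/day.
Q = K_eq · A · (Δh/L) = 0.1242 × 337 × (18.8/42.47) = 18.52 m³/day.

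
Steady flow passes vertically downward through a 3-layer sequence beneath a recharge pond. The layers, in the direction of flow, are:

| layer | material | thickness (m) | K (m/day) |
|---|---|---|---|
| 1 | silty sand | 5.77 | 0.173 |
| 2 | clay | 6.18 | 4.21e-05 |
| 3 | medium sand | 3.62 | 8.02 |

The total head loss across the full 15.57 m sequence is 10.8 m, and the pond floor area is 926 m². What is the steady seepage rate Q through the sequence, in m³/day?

Flow is perpendicular to layering, so the layers act in series and the equivalent K is the thickness-weighted harmonic mean.
Total thickness L = 5.77 + 6.18 + 3.62 = 15.57 m.
Σ(b_i/K_i) = 5.77/0.173 + 6.18/4.21e-05 + 3.62/8.02 = 1.468e+05 d.
K_eq = L / Σ(b_i/K_i) = 15.57 / 1.468e+05 = 0.0001060 m/day.
Q = K_eq · A · (Δh/L) = 0.0001060 × 926 × (10.8/15.57) = 0.06811 m³/day.

0.0681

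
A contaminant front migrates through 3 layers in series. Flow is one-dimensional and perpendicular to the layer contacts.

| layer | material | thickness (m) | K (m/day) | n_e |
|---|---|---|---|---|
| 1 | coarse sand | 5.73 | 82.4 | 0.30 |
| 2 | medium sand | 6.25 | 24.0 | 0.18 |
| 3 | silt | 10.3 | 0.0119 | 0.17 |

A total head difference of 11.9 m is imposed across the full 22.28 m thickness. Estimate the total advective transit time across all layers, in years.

With flow normal to the layers, continuity requires the same specific discharge q through every layer.
Σ(b_i/K_i) = 5.73/82.4 + 6.25/24.0 + 10.3/0.0119 = 865.9 d.
q = Δh / Σ(b_i/K_i) = 11.9 / 865.9 = 0.01374 m/day.
In each layer the seepage velocity is v_i = q/n_i, so the layer transit time is t_i = b_i·n_i / q:
  layer 1 (coarse sand): t_1 = 5.73 × 0.30 / 0.01374 = 125.1 d
  layer 2 (medium sand): t_2 = 6.25 × 0.18 / 0.01374 = 81.86 d
  layer 3 (silt): t_3 = 10.3 × 0.17 / 0.01374 = 127.4 d
Total t = Σ t_i = 334.3 days = 0.9154 years.

0.915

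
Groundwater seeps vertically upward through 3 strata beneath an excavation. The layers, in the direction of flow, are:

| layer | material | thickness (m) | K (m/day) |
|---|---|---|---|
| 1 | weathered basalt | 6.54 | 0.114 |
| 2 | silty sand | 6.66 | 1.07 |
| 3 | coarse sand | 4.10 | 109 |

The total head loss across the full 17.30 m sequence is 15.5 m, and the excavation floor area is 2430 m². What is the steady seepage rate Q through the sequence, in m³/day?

592

Flow is perpendicular to layering, so the layers act in series and the equivalent K is the thickness-weighted harmonic mean.
Total thickness L = 6.54 + 6.66 + 4.10 = 17.30 m.
Σ(b_i/K_i) = 6.54/0.114 + 6.66/1.07 + 4.10/109 = 63.63 d.
K_eq = L / Σ(b_i/K_i) = 17.30 / 63.63 = 0.2719 m/day.
Q = K_eq · A · (Δh/L) = 0.2719 × 2430 × (15.5/17.30) = 591.9 m³/day.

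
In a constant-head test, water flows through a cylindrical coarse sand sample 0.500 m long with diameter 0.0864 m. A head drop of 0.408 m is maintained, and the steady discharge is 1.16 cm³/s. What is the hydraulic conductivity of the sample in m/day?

Cross-sectional area A = π·(d/2)² = π × (0.0864/2)² = 0.005863 m².
Convert discharge: 1.16 cm³/s = 1.160e-06 m³/s.
Darcy's law rearranged: K = Q·L / (A·Δh) = 1.160e-06 × 0.500 / (0.005863 × 0.408) = 0.0002425 m/s = 20.95 m/day.

20.9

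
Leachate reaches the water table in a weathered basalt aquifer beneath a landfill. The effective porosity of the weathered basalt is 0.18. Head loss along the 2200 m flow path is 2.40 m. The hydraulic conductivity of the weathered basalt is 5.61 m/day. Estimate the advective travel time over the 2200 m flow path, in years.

177

Hydraulic gradient i = Δh / L = 2.40 / 2200 = 0.001091.
Darcy flux q = K · i = 5.610 × 0.001091 = 0.006120 m/day.
Seepage velocity v = q / n_e = 0.006120 / 0.18 = 0.03400 m/day.
Travel time t = L / v = 2200 / 0.03400 = 64706 days = 177.2 years.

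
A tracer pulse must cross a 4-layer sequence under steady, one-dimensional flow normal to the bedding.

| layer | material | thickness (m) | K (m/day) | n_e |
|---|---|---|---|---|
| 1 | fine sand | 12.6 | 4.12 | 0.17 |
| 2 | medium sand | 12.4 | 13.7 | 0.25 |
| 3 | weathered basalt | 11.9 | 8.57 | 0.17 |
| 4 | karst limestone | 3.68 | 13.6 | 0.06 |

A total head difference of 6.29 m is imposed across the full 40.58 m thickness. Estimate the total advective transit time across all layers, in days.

6.69

With flow normal to the layers, continuity requires the same specific discharge q through every layer.
Σ(b_i/K_i) = 12.6/4.12 + 12.4/13.7 + 11.9/8.57 + 3.68/13.6 = 5.623 d.
q = Δh / Σ(b_i/K_i) = 6.29 / 5.623 = 1.119 m/day.
In each layer the seepage velocity is v_i = q/n_i, so the layer transit time is t_i = b_i·n_i / q:
  layer 1 (fine sand): t_1 = 12.6 × 0.17 / 1.119 = 1.915 d
  layer 2 (medium sand): t_2 = 12.4 × 0.25 / 1.119 = 2.771 d
  layer 3 (weathered basalt): t_3 = 11.9 × 0.17 / 1.119 = 1.808 d
  layer 4 (karst limestone): t_4 = 3.68 × 0.06 / 1.119 = 0.1974 d
Total t = Σ t_i = 6.691 days.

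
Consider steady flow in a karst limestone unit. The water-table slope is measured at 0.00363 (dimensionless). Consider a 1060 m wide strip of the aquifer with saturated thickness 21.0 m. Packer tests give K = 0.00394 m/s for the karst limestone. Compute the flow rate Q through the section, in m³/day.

27500

Convert K: 0.00394 m/s × 86400 = 340.4 m/day.
Cross-sectional area A = 1060 × 21.0 = 22260 m².
Hydraulic gradient i = 0.00363.
Darcy's law: Q = K · A · i = 340.4 × 22260 × 0.003630 = 27507 m³/day.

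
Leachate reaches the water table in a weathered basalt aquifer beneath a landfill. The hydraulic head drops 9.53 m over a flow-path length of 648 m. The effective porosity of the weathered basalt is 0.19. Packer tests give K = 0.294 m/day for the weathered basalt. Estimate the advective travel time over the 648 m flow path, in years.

Hydraulic gradient i = Δh / L = 9.53 / 648 = 0.01471.
Darcy flux q = K · i = 0.2940 × 0.01471 = 0.004324 m/day.
Seepage velocity v = q / n_e = 0.004324 / 0.19 = 0.02276 m/day.
Travel time t = L / v = 648 / 0.02276 = 28475 days = 77.96 years.

78.0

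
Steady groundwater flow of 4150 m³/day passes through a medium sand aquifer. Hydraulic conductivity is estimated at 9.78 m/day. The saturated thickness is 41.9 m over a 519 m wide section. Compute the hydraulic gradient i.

0.0195

Cross-sectional area A = 519 × 41.9 = 21746 m².
From Q = K·A·i, i = Q / (K·A) = 4150 / (9.780 × 21746) = 0.01951.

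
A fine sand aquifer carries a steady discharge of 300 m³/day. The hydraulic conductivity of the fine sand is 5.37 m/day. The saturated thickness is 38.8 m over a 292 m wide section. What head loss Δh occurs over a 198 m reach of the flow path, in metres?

0.976

Cross-sectional area A = 292 × 38.8 = 11330 m².
From Q = K·A·i, i = Q / (K·A) = 300 / (5.370 × 11330) = 0.004931.
Head loss Δh = i · L = 0.004931 × 198 = 0.9763 m.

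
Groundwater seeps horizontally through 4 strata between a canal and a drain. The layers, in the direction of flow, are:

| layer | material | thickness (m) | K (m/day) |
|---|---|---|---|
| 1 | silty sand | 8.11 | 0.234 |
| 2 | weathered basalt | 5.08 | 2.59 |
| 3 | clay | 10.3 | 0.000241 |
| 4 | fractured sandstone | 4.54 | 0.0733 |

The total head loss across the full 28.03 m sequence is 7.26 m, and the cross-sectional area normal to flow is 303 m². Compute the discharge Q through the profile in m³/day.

Flow is perpendicular to layering, so the layers act in series and the equivalent K is the thickness-weighted harmonic mean.
Total thickness L = 8.11 + 5.08 + 10.3 + 4.54 = 28.03 m.
Σ(b_i/K_i) = 8.11/0.234 + 5.08/2.59 + 10.3/0.000241 + 4.54/0.0733 = 42837 d.
K_eq = L / Σ(b_i/K_i) = 28.03 / 42837 = 0.0006543 m/day.
Q = K_eq · A · (Δh/L) = 0.0006543 × 303 × (7.26/28.03) = 0.05135 m³/day.

0.0514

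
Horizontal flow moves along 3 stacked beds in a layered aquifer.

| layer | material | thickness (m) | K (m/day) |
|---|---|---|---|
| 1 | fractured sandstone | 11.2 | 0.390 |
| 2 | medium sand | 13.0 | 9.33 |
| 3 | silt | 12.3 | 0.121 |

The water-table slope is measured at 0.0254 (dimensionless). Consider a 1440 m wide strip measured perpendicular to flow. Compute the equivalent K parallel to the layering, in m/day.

Flow is parallel to layering, so each bed carries its own Darcy discharge and the transmissivities add.
Σ(K_i·b_i) = 0.390×11.2 + 9.33×13.0 + 0.121×12.3 = 127.1 m²/day.
Total thickness b = 36.50 m, so K_eq = Σ(K_i·b_i)/b = 3.483 m/day.

3.48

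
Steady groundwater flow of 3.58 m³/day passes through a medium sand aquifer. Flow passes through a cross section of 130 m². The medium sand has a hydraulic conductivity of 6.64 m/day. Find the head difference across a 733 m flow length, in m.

3.04

From Q = K·A·i, i = Q / (K·A) = 3.58 / (6.640 × 130.0) = 0.004147.
Head loss Δh = i · L = 0.004147 × 733 = 3.040 m.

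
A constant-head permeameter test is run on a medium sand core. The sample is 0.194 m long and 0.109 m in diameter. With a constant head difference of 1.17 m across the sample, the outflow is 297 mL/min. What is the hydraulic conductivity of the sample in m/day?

7.60

Cross-sectional area A = π·(d/2)² = π × (0.109/2)² = 0.009331 m².
Convert discharge: 297 mL/min = 4.950e-06 m³/s.
Darcy's law rearranged: K = Q·L / (A·Δh) = 4.950e-06 × 0.194 / (0.009331 × 1.17) = 8.796e-05 m/s = 7.600 m/day.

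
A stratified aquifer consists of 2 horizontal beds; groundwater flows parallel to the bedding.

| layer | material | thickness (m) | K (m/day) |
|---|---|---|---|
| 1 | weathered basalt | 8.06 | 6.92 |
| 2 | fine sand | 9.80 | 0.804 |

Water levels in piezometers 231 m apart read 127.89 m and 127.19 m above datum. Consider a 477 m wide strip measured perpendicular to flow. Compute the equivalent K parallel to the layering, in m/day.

3.56

Flow is parallel to layering, so each bed carries its own Darcy discharge and the transmissivities add.
Σ(K_i·b_i) = 6.92×8.06 + 0.804×9.80 = 63.65 m²/day.
Total thickness b = 17.86 m, so K_eq = Σ(K_i·b_i)/b = 3.564 m/day.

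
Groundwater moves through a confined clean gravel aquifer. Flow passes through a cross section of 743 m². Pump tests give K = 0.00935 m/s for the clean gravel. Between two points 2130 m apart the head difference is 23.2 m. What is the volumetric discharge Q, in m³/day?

6540

Convert K: 0.00935 m/s × 86400 = 807.8 m/day.
Hydraulic gradient i = Δh / L = 23.2 / 2130 = 0.01089.
Darcy's law: Q = K · A · i = 807.8 × 743.0 × 0.01089 = 6538 m³/day.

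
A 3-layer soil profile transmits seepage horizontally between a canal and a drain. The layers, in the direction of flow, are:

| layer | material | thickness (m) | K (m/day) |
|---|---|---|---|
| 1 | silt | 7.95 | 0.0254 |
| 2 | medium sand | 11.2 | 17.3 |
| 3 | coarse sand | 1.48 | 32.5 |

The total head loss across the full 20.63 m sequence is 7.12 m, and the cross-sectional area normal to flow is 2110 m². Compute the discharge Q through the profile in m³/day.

47.9

Flow is perpendicular to layering, so the layers act in series and the equivalent K is the thickness-weighted harmonic mean.
Total thickness L = 7.95 + 11.2 + 1.48 = 20.63 m.
Σ(b_i/K_i) = 7.95/0.0254 + 11.2/17.3 + 1.48/32.5 = 313.7 d.
K_eq = L / Σ(b_i/K_i) = 20.63 / 313.7 = 0.06577 m/day.
Q = K_eq · A · (Δh/L) = 0.06577 × 2110 × (7.12/20.63) = 47.89 m³/day.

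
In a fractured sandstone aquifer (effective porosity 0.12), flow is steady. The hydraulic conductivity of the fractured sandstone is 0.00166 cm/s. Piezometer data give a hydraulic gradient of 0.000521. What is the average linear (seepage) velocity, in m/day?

Convert K: 0.00166 cm/s × 864 = 1.434 m/day.
Hydraulic gradient i = 0.000521.
Darcy flux q = K · i = 1.434 × 0.0005210 = 0.0007472 m/day.
Seepage velocity v = q / n_e = 0.0007472 / 0.12 = 0.006227 m/day.

0.00623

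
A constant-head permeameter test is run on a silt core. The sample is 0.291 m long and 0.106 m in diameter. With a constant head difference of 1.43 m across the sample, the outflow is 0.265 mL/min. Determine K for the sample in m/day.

0.00880

Cross-sectional area A = π·(d/2)² = π × (0.106/2)² = 0.008825 m².
Convert discharge: 0.265 mL/min = 4.417e-09 m³/s.
Darcy's law rearranged: K = Q·L / (A·Δh) = 4.417e-09 × 0.291 / (0.008825 × 1.43) = 1.018e-07 m/s = 0.008800 m/day.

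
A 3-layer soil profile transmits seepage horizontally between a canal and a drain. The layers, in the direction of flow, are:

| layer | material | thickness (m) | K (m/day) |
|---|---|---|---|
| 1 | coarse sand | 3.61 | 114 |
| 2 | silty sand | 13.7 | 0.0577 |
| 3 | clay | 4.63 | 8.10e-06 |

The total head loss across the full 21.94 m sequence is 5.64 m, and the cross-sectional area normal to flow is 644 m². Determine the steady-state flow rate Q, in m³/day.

Flow is perpendicular to layering, so the layers act in series and the equivalent K is the thickness-weighted harmonic mean.
Total thickness L = 3.61 + 13.7 + 4.63 = 21.94 m.
Σ(b_i/K_i) = 3.61/114 + 13.7/0.0577 + 4.63/8.10e-06 = 5.718e+05 d.
K_eq = L / Σ(b_i/K_i) = 21.94 / 5.718e+05 = 3.837e-05 m/day.
Q = K_eq · A · (Δh/L) = 3.837e-05 × 644 × (5.64/21.94) = 0.006352 m³/day.

0.00635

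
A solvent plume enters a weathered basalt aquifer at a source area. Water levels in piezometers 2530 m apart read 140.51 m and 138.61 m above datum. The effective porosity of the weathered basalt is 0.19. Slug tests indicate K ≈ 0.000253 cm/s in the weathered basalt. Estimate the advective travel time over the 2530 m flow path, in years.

8020

Convert K: 0.000253 cm/s × 864 = 0.2186 m/day.
Hydraulic gradient i = (140.51 − 138.61) / 2530 = 1.9 / 2530 = 0.0007510.
Darcy flux q = K · i = 0.2186 × 0.0007510 = 0.0001642 m/day.
Seepage velocity v = q / n_e = 0.0001642 / 0.19 = 0.0008640 m/day.
Travel time t = L / v = 2530 / 0.0008640 = 2.928e+06 days = 8017 years.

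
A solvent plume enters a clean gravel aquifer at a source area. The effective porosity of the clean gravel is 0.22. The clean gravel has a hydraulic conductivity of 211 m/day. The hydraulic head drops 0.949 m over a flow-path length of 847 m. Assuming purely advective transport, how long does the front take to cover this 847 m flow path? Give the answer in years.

2.16

Hydraulic gradient i = Δh / L = 0.949 / 847 = 0.001120.
Darcy flux q = K · i = 211.0 × 0.001120 = 0.2364 m/day.
Seepage velocity v = q / n_e = 0.2364 / 0.22 = 1.075 m/day.
Travel time t = L / v = 847 / 1.075 = 788.2 days = 2.158 years.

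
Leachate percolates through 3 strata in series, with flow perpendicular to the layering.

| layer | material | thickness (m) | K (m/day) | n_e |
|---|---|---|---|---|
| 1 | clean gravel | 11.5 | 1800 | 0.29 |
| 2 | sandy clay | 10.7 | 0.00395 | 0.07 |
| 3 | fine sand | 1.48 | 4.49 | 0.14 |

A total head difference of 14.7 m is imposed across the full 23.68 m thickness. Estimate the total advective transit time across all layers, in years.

2.17

With flow normal to the layers, continuity requires the same specific discharge q through every layer.
Σ(b_i/K_i) = 11.5/1800 + 10.7/0.00395 + 1.48/4.49 = 2709 d.
q = Δh / Σ(b_i/K_i) = 14.7 / 2709 = 0.005426 m/day.
In each layer the seepage velocity is v_i = q/n_i, so the layer transit time is t_i = b_i·n_i / q:
  layer 1 (clean gravel): t_1 = 11.5 × 0.29 / 0.005426 = 614.6 d
  layer 2 (sandy clay): t_2 = 10.7 × 0.07 / 0.005426 = 138.0 d
  layer 3 (fine sand): t_3 = 1.48 × 0.14 / 0.005426 = 38.19 d
Total t = Σ t_i = 790.9 days = 2.165 years.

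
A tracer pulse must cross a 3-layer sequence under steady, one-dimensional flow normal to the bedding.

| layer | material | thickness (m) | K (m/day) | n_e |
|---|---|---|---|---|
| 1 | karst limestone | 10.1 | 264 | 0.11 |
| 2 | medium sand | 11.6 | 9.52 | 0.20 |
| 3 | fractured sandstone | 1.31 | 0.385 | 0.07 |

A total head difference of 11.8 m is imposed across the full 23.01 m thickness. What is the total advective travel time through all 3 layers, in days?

1.39

With flow normal to the layers, continuity requires the same specific discharge q through every layer.
Σ(b_i/K_i) = 10.1/264 + 11.6/9.52 + 1.31/0.385 = 4.659 d.
q = Δh / Σ(b_i/K_i) = 11.8 / 4.659 = 2.533 m/day.
In each layer the seepage velocity is v_i = q/n_i, so the layer transit time is t_i = b_i·n_i / q:
  layer 1 (karst limestone): t_1 = 10.1 × 0.11 / 2.533 = 0.4387 d
  layer 2 (medium sand): t_2 = 11.6 × 0.20 / 2.533 = 0.9161 d
  layer 3 (fractured sandstone): t_3 = 1.31 × 0.07 / 2.533 = 0.03621 d
Total t = Σ t_i = 1.391 days.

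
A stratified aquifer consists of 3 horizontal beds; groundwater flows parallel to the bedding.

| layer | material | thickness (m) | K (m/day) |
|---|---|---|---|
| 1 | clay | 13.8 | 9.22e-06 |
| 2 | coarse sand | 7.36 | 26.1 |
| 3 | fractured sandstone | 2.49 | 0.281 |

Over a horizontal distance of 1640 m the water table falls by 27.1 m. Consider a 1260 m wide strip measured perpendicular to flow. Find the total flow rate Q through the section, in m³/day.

Flow is parallel to layering, so each bed carries its own Darcy discharge and the transmissivities add.
Σ(K_i·b_i) = 9.22e-06×13.8 + 26.1×7.36 + 0.281×2.49 = 192.8 m²/day.
Hydraulic gradient i = Δh / L = 27.1 / 1640 = 0.01652.
Q = Σ(K_i·b_i) · W · i = 192.8 × 1260 × 0.01652 = 4014 m³/day.

4010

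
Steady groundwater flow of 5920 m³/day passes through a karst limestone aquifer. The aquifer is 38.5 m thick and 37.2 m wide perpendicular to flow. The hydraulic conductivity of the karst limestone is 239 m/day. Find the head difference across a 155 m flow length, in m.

Cross-sectional area A = 37.2 × 38.5 = 1432 m².
From Q = K·A·i, i = Q / (K·A) = 5920 / (239.0 × 1432) = 0.01729.
Head loss Δh = i · L = 0.01729 × 155 = 2.681 m.

2.68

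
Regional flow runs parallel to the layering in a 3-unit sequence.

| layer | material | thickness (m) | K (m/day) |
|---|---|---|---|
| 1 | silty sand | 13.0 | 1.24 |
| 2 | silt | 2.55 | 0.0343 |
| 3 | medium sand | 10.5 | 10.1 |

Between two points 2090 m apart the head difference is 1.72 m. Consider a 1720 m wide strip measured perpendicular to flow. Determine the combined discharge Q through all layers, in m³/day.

173

Flow is parallel to layering, so each bed carries its own Darcy discharge and the transmissivities add.
Σ(K_i·b_i) = 1.24×13.0 + 0.0343×2.55 + 10.1×10.5 = 122.3 m²/day.
Hydraulic gradient i = Δh / L = 1.72 / 2090 = 0.0008230.
Q = Σ(K_i·b_i) · W · i = 122.3 × 1720 × 0.0008230 = 173.1 m³/day.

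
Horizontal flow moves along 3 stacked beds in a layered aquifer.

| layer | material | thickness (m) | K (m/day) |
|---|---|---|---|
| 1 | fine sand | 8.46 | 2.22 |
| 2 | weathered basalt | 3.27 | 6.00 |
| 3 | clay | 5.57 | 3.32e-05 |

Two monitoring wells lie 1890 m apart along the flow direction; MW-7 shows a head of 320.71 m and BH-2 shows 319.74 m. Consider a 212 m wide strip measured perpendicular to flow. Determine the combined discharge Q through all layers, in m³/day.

Flow is parallel to layering, so each bed carries its own Darcy discharge and the transmissivities add.
Σ(K_i·b_i) = 2.22×8.46 + 6.00×3.27 + 3.32e-05×5.57 = 38.40 m²/day.
Hydraulic gradient i = (320.71 − 319.74) / 1890 = 0.97 / 1890 = 0.0005132.
Q = Σ(K_i·b_i) · W · i = 38.40 × 212 × 0.0005132 = 4.178 m³/day.

4.18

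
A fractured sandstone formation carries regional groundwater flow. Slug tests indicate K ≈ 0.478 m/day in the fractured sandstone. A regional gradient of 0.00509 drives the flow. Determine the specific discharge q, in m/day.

0.00243

Hydraulic gradient i = 0.00509.
Specific discharge q = K · i = 0.4780 × 0.005090 = 0.002433 m/day.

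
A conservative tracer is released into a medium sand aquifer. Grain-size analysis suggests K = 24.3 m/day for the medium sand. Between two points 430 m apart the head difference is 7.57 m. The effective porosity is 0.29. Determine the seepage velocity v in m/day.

1.48

Hydraulic gradient i = Δh / L = 7.57 / 430 = 0.01760.
Darcy flux q = K · i = 24.30 × 0.01760 = 0.4278 m/day.
Seepage velocity v = q / n_e = 0.4278 / 0.29 = 1.475 m/day.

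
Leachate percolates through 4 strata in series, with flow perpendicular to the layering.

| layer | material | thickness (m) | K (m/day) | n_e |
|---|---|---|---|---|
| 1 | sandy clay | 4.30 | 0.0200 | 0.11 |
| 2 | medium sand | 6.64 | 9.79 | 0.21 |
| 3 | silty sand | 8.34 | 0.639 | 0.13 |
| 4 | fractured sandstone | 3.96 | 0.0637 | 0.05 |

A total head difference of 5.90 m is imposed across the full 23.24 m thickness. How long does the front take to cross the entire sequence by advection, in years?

With flow normal to the layers, continuity requires the same specific discharge q through every layer.
Σ(b_i/K_i) = 4.30/0.0200 + 6.64/9.79 + 8.34/0.639 + 3.96/0.0637 = 290.9 d.
q = Δh / Σ(b_i/K_i) = 5.90 / 290.9 = 0.02028 m/day.
In each layer the seepage velocity is v_i = q/n_i, so the layer transit time is t_i = b_i·n_i / q:
  layer 1 (sandy clay): t_1 = 4.30 × 0.11 / 0.02028 = 23.32 d
  layer 2 (medium sand): t_2 = 6.64 × 0.21 / 0.02028 = 68.75 d
  layer 3 (silty sand): t_3 = 8.34 × 0.13 / 0.02028 = 53.46 d
  layer 4 (fractured sandstone): t_4 = 3.96 × 0.05 / 0.02028 = 9.762 d
Total t = Σ t_i = 155.3 days = 0.4252 years.

0.425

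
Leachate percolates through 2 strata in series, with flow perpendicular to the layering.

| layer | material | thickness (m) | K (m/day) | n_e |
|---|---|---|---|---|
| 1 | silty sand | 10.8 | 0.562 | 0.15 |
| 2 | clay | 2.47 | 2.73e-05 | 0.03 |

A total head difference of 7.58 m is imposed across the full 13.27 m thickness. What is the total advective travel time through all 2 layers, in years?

With flow normal to the layers, continuity requires the same specific discharge q through every layer.
Σ(b_i/K_i) = 10.8/0.562 + 2.47/2.73e-05 = 90495 d.
q = Δh / Σ(b_i/K_i) = 7.58 / 90495 = 8.376e-05 m/day.
In each layer the seepage velocity is v_i = q/n_i, so the layer transit time is t_i = b_i·n_i / q:
  layer 1 (silty sand): t_1 = 10.8 × 0.15 / 8.376e-05 = 19341 d
  layer 2 (clay): t_2 = 2.47 × 0.03 / 8.376e-05 = 884.7 d
Total t = Σ t_i = 20225 days = 55.37 years.

55.4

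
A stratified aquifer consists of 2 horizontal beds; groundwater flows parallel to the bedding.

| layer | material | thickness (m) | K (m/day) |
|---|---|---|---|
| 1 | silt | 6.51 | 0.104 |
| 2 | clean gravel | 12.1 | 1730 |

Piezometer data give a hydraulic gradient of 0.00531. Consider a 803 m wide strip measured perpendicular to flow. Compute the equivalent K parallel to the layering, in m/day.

Flow is parallel to layering, so each bed carries its own Darcy discharge and the transmissivities add.
Σ(K_i·b_i) = 0.104×6.51 + 1730×12.1 = 20934 m²/day.
Total thickness b = 18.61 m, so K_eq = Σ(K_i·b_i)/b = 1125 m/day.

1120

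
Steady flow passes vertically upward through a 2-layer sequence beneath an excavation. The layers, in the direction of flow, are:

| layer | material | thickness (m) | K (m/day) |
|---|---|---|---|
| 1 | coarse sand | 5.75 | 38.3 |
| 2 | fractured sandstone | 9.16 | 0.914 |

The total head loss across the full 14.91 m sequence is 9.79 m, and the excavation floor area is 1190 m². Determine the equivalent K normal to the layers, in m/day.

1.47

Flow is perpendicular to layering, so the layers act in series and the equivalent K is the thickness-weighted harmonic mean.
Total thickness L = 5.75 + 9.16 = 14.91 m.
Σ(b_i/K_i) = 5.75/38.3 + 9.16/0.914 = 10.17 d.
K_eq = L / Σ(b_i/K_i) = 14.91 / 10.17 = 1.466 m/day.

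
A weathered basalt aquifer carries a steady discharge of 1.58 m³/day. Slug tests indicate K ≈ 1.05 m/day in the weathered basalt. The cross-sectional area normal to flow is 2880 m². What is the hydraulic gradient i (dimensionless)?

From Q = K·A·i, i = Q / (K·A) = 1.58 / (1.050 × 2880) = 0.0005225.

0.000522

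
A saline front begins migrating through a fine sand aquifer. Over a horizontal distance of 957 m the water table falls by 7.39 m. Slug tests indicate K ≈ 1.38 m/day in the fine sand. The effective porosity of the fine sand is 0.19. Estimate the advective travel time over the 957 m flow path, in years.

46.7

Hydraulic gradient i = Δh / L = 7.39 / 957 = 0.007722.
Darcy flux q = K · i = 1.380 × 0.007722 = 0.01066 m/day.
Seepage velocity v = q / n_e = 0.01066 / 0.19 = 0.05609 m/day.
Travel time t = L / v = 957 / 0.05609 = 17063 days = 46.72 years.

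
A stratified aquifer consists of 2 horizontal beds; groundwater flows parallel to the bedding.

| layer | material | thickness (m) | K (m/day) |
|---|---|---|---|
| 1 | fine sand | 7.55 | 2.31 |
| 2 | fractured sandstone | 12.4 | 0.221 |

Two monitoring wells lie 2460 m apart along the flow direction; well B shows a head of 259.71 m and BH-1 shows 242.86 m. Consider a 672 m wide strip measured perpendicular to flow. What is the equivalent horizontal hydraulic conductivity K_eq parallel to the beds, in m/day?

1.01

Flow is parallel to layering, so each bed carries its own Darcy discharge and the transmissivities add.
Σ(K_i·b_i) = 2.31×7.55 + 0.221×12.4 = 20.18 m²/day.
Total thickness b = 19.95 m, so K_eq = Σ(K_i·b_i)/b = 1.012 m/day.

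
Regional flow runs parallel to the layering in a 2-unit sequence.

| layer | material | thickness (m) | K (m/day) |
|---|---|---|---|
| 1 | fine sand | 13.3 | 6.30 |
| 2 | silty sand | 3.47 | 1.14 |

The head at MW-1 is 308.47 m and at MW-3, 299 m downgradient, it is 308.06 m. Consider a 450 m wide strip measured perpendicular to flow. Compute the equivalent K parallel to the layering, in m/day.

5.23

Flow is parallel to layering, so each bed carries its own Darcy discharge and the transmissivities add.
Σ(K_i·b_i) = 6.30×13.3 + 1.14×3.47 = 87.75 m²/day.
Total thickness b = 16.77 m, so K_eq = Σ(K_i·b_i)/b = 5.232 m/day.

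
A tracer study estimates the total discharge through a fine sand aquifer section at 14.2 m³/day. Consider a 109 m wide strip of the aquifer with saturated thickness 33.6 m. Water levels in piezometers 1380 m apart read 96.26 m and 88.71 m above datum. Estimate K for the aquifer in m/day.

Cross-sectional area A = 109 × 33.6 = 3662 m².
Hydraulic gradient i = (96.26 − 88.71) / 1380 = 7.55 / 1380 = 0.005471.
From Q = K·A·i, K = Q / (A·i) = 14.2 / (3662 × 0.005471) = 0.7087 m/day.

0.709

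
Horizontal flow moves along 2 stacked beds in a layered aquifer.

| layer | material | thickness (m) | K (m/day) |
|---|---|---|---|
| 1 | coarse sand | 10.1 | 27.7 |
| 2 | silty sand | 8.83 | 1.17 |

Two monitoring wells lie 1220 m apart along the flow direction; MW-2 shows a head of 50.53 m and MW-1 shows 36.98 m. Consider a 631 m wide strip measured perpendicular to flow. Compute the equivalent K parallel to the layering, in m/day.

15.3

Flow is parallel to layering, so each bed carries its own Darcy discharge and the transmissivities add.
Σ(K_i·b_i) = 27.7×10.1 + 1.17×8.83 = 290.1 m²/day.
Total thickness b = 18.93 m, so K_eq = Σ(K_i·b_i)/b = 15.32 m/day.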